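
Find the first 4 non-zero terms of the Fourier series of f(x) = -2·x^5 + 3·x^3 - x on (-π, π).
(-518 - 4·π^4 + 86·π^2)·sin(x) + (-13·π^2 + 41/2 + 2·π^4)·sin(2·x) + (-4·π^4/3 - 322/81 + 134·π^2/27)·sin(3·x) + (-11·π^2/4 + 49/32 + π^4)·sin(4·x)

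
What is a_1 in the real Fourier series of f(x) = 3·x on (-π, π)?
a_1 = (1/π) ∫_{-π}^{π} f(x)·cos(1x) dx.
Evaluate the integral (use parity and integration by parts as needed): a_1 = 0.

Final answer: 0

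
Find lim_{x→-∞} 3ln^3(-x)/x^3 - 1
The quotient is an ∞/∞ indeterminate form as x → -∞.
Compare growth rates of the dominant terms (exponentials ≫ polynomials ≫ logarithms), or apply L'Hôpital's rule; the quotient → 0.
Adding the constant: 0 - 1 = -1. Limit = -1.

Final answer: -1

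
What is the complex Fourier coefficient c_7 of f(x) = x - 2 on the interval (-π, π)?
Compute the real Fourier coefficients first: a_7 = 0, b_7 = 2/7.
Then c_7 = (a_7 − i·b_7)/2 = -i/7.

Final answer: -i/7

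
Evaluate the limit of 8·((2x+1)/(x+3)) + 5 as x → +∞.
Evaluate the dominant behaviour as x → +∞; each term tends to a finite value or vanishes.
Limit = 21.

Final answer: 21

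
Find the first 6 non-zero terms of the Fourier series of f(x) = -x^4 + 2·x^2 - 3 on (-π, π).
(-56 + 8·π^2)·cos(x) + (5 - 2·π^2)·cos(2·x) + (-40/27 + 8·π^2/9)·cos(3·x) + (11/16 - π^2/2)·cos(4·x) + (-248/625 + 8·π^2/25)·cos(5·x) - π^4/5 - 3 + 2·π^2/3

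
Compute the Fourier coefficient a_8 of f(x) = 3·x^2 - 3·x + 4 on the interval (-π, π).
a_8 = (1/π) ∫_{-π}^{π} f(x)·cos(8x) dx.
Evaluate the integral (use parity and integration by parts as needed): a_8 = 3/16.

Final answer: 3/16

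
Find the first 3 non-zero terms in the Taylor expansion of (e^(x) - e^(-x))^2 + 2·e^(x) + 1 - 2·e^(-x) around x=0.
4·x^2 + 4·x + 1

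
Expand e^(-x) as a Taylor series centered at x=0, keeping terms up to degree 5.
-x^5/120 + x^4/24 - x^3/6 + x^2/2 - x + 1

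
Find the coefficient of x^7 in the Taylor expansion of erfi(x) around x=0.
Expand to order 7: erfi(x) = x^7/(21·√(π)) + x^5/(5·√(π)) + 2·x^3/(3·√(π)) + 2·x/√(π) + O(x^8).
The coefficient of x^7 is 1/(21·√(π)).

Final answer: 1/(21·√(π))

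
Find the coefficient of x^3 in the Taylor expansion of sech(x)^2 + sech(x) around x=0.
Expand to order 3: sech(x)^2 + sech(x) = 2 - 3·x^2/2 + O(x^4).
The coefficient of x^3 is 0.

Final answer: 0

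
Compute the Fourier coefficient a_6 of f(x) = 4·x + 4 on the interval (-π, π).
a_6 = (1/π) ∫_{-π}^{π} f(x)·cos(6x) dx.
Evaluate the integral (use parity and integration by parts as needed): a_6 = 0.

Final answer: 0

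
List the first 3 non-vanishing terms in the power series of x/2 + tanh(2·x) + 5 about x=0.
-8·x^3/3 + 5·x/2 + 5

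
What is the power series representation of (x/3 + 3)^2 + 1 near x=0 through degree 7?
x^2/9 + 2·x + 10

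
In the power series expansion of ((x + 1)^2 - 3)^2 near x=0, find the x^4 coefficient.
Expand to order 4: ((x + 1)^2 - 3)^2 = x^4 + 4·x^3 - 8·x + 4 + O(x^5).
The coefficient of x^4 is 1.

Final answer: 1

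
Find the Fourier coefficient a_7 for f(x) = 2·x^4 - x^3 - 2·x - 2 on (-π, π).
a_7 = (1/π) ∫_{-π}^{π} f(x)·cos(7x) dx.
Evaluate the integral (use parity and integration by parts as needed): a_7 = 96/2401 - 16·π^2/49.

Final answer: 96/2401 - 16·π^2/49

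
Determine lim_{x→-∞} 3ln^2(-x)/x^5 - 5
The quotient is an ∞/∞ indeterminate form as x → -∞.
Compare growth rates of the dominant terms (exponentials ≫ polynomials ≫ logarithms), or apply L'Hôpital's rule; the quotient → 0.
Adding the constant: 0 - 5 = -5. Limit = -5.

Final answer: -5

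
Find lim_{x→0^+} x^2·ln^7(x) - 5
The product is a 0·∞ indeterminate form at x → 0⁺.
Rewrite the product as ln^7(x) / x^(-2) and apply L'Hôpital, or use the standard hierarchy x^(-2) ≫ |ln x|^7 as x → 0⁺.
The indeterminate product → 0, so the limit = -5.

Final answer: -5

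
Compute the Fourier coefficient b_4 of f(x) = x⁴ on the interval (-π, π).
b_4 = (1/π) ∫_{-π}^{π} f(x)·sin(4x) dx.
Evaluate the integral (use parity and integration by parts as needed): b_4 = 0.

Final answer: 0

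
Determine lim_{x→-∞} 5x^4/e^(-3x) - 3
The quotient is an ∞/∞ indeterminate form as x → -∞.
Compare growth rates of the dominant terms (exponentials ≫ polynomials ≫ logarithms), or apply L'Hôpital's rule; the quotient → 0.
Adding the constant: 0 - 3 = -3. Limit = -3.

Final answer: -3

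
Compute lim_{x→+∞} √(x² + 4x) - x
This is an ∞ − ∞ indeterminate form.
Multiply and divide by the conjugate √(x²+4x) + x; the x² terms cancel, leaving (4x)/(√(x²+4x)+x) → 4/2 = 2.
Limit = 2.

Final answer: 2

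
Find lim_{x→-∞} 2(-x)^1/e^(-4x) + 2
The quotient is an ∞/∞ indeterminate form as x → -∞.
Compare growth rates of the dominant terms (exponentials ≫ polynomials ≫ logarithms), or apply L'Hôpital's rule; the quotient → 0.
Adding the constant: 0 + 2 = 2. Limit = 2.

Final answer: 2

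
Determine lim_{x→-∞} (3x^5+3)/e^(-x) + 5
The quotient is an ∞/∞ indeterminate form as x → -∞.
Compare growth rates of the dominant terms (exponentials ≫ polynomials ≫ logarithms), or apply L'Hôpital's rule; the quotient → 0.
Adding the constant: 0 + 5 = 5. Limit = 5.

Final answer: 5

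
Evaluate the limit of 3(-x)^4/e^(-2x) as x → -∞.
This is an ∞/∞ indeterminate form as x → -∞.
Compare growth rates of the dominant terms (exponentials ≫ polynomials ≫ logarithms), or apply L'Hôpital's rule; the quotient → 0.
Limit = 0.

Final answer: 0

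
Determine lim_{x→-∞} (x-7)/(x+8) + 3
Evaluate the dominant behaviour as x → -∞; each term tends to a finite value or vanishes.
Limit = 4.

Final answer: 4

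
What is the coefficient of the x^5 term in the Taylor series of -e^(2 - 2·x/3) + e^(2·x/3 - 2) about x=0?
Expand to order 5: -e^(2 - 2·x/3) + e^(2·x/3 - 2) = x^5·(4·e^(-2)/3645 + 4·e^(2)/3645) + x^4·(-2·e^(2)/243 + 2·e^(-2)/243) + x^3·(4·e^(-2)/81 + 4·e^(2)/81) + x^2·(-2·e^(2)/9 + 2·e^(-2)/9) + x·(2·e^(-2)/3 + 2·e^(2)/3) - e^(2) + e^(-2) + O(x^6).
The coefficient of x^5 is 4·e^(-2)/3645 + 4·e^(2)/3645.

Final answer: 4·e^(-2)/3645 + 4·e^(2)/3645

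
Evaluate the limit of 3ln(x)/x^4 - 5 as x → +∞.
The quotient is an ∞/∞ indeterminate form as x → +∞.
The polynomial denominator x^4 dominates the logarithmic numerator (any positive power of x ≫ ln(x) as x → ∞), so the quotient → 0.
Adding the constant: 0 - 5 = -5. Limit = -5.

Final answer: -5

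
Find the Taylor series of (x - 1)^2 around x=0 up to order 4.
x^2 - 2·x + 1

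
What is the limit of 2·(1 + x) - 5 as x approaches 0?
Direct substitution at x = 0 gives -3.

Final answer: -3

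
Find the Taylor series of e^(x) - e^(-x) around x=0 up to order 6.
x^5/60 + x^3/3 + 2·x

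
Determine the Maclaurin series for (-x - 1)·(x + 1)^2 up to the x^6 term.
-x^3 - 3·x^2 - 3·x - 1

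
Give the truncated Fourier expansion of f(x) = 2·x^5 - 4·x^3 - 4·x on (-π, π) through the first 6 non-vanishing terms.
(-88·π^2 + 4·π^4 + 520)·sin(x) + (-2·π^4 - 17 + 14·π^2)·sin(2·x) + (-152·π^2/27 + 88/81 + 4·π^4/3)·sin(3·x) + (-π^4 + 25/32 + 13·π^2/4)·sin(4·x) + (-56·π^2/25 - 664/625 + 4·π^4/5)·sin(5·x) + (-2·π^4/3 + 85/81 + 46·π^2/27)·sin(6·x)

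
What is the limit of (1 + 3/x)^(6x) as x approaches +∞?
As x → +∞: write (1 + 3/x)^(6x) = ((1 + 3/x)^x)^6 → (e^3)^6 = e^18.
Limit = e^(18).

Final answer: e^(18)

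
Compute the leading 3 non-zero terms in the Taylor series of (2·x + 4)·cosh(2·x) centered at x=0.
8·x^2 + 2·x + 4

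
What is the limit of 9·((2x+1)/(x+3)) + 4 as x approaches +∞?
Evaluate the dominant behaviour as x → +∞; each term tends to a finite value or vanishes.
Limit = 22.

Final answer: 22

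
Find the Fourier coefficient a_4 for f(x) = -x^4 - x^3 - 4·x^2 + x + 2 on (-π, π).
a_4 = (1/π) ∫_{-π}^{π} f(x)·cos(4x) dx.
Evaluate the integral (use parity and integration by parts as needed): a_4 = -π^2/2 - 13/16.

Final answer: -π^2/2 - 13/16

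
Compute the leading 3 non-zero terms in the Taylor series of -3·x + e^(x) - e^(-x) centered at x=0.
x^5/60 + x^3/3 - x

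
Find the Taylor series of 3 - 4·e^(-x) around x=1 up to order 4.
(-4 + 3·e)·e^(-1) + 4·e^(-1)·(x - 1) - 2·e^(-1)·(x - 1)^2 + 2·e^(-1)·(x - 1)^3/3 - e^(-1)·(x - 1)^4/6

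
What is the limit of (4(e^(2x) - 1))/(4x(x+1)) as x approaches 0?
Both numerator and denominator → 0 as x → 0; this is a 0/0 indeterminate form.
Expand each to leading order near x = 0: numerator ~ 8·x, denominator ~ 4·x.
The limit of the ratio is 2.

Final answer: 2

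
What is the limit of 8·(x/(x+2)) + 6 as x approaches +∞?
Evaluate the dominant behaviour as x → +∞; each term tends to a finite value or vanishes.
Limit = 14.

Final answer: 14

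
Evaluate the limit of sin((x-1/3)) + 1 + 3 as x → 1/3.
Direct substitution at x = 1/3 gives 4.

Final answer: 4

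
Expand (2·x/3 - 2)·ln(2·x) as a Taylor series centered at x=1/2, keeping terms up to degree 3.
-10·(x - 1/2)/3 + 14·(x - 1/2)^2/3 - 52·(x - 1/2)^3/9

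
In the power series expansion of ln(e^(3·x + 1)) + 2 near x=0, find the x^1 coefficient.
Expand to order 1: ln(e^(3·x + 1)) + 2 = 3·x + 3 + O(x^2).
The coefficient of x^1 is 3.

Final answer: 3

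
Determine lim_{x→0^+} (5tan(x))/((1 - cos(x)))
Both numerator and denominator → 0 as x → 0^+; this is a 0/0 indeterminate form.
Expand each to leading order near x = 0: numerator ~ 5·x, denominator ~ x^2/2.
The limit of the ratio is ∞.

Final answer: ∞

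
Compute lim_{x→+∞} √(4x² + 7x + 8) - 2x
As x → +∞: multiply by the conjugate to get (7x+8)/(√(4x²+7x+8)+2x); the denominator ~ 4x, so the limit is 7/4.
Limit = 7/4.

Final answer: 7/4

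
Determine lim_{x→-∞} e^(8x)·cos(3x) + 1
Evaluate the dominant behaviour as x → -∞; each term tends to a finite value or vanishes.
Limit = 1.

Final answer: 1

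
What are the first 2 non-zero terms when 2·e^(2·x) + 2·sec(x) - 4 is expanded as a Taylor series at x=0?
5·x^2 + 4·x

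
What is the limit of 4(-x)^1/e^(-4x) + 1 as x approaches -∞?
The quotient is an ∞/∞ indeterminate form as x → -∞.
Compare growth rates of the dominant terms (exponentials ≫ polynomials ≫ logarithms), or apply L'Hôpital's rule; the quotient → 0.
Adding the constant: 0 + 1 = 1. Limit = 1.

Final answer: 1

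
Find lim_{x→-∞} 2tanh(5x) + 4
Evaluate the dominant behaviour as x → -∞; each term tends to a finite value or vanishes.
Limit = 2.

Final answer: 2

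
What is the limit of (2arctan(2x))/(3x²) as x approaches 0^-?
Both numerator and denominator → 0 as x → 0^-; this is a 0/0 indeterminate form.
Expand each to leading order near x = 0: numerator ~ 4·x, denominator ~ 3·x^2.
The limit of the ratio is -∞.

Final answer: -∞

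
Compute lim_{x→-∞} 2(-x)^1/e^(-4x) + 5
The quotient is an ∞/∞ indeterminate form as x → -∞.
Compare growth rates of the dominant terms (exponentials ≫ polynomials ≫ logarithms), or apply L'Hôpital's rule; the quotient → 0.
Adding the constant: 0 + 5 = 5. Limit = 5.

Final answer: 5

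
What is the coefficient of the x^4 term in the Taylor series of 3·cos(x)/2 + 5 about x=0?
Expand to order 4: 3·cos(x)/2 + 5 = x^4/16 - 3·x^2/4 + 13/2 + O(x^5).
The coefficient of x^4 is 1/16.

Final answer: 1/16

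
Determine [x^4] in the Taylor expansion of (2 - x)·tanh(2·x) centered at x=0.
Expand to order 4: (2 - x)·tanh(2·x) = 8·x^4/3 - 16·x^3/3 - 2·x^2 + 4·x + O(x^5).
The coefficient of x^4 is 8/3.

Final answer: 8/3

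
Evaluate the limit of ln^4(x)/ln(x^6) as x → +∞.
This is an ∞/∞ indeterminate form as x → +∞.
Write ln(x^6) = 6·ln(x), reducing the quotient to ln^3(x)/6 → ∞.
Limit = ∞.

Final answer: ∞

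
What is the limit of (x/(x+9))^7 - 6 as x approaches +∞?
As x → +∞: x/(x+9) = 1/(1 + 9/x) → 1, and the 7th power of a limit-1 base also → 1; with the additive constant, 1 - 6 = -5.
Limit = -5.

Final answer: -5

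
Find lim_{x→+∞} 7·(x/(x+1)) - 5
Evaluate the dominant behaviour as x → +∞; each term tends to a finite value or vanishes.
Limit = 2.

Final answer: 2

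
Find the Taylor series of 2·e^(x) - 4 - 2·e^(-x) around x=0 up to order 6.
x^5/30 + 2·x^3/3 + 4·x - 4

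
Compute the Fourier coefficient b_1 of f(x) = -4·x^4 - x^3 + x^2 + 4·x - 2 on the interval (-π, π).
b_1 = (1/π) ∫_{-π}^{π} f(x)·sin(1x) dx.
Evaluate the integral (use parity and integration by parts as needed): b_1 = 20 - 2·π^2.

Final answer: 20 - 2·π^2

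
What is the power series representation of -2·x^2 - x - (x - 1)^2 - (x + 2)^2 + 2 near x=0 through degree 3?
-4·x^2 - 3·x - 3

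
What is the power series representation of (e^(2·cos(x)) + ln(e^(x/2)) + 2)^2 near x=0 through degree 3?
-x^3·e^(2) + x^2·(2 + e^(2))^2·(-2·e^(2)/(2 + e^(2)) + 1/(4·(2 + e^(2))^2)) + x·(2 + e^(2)) + (2 + e^(2))^2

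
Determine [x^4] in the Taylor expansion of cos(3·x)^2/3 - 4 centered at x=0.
Expand to order 4: cos(3·x)^2/3 - 4 = 9·x^4 - 3·x^2 - 11/3 + O(x^5).
The coefficient of x^4 is 9.

Final answer: 9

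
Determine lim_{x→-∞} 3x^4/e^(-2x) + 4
The quotient is an ∞/∞ indeterminate form as x → -∞.
Compare growth rates of the dominant terms (exponentials ≫ polynomials ≫ logarithms), or apply L'Hôpital's rule; the quotient → 0.
Adding the constant: 0 + 4 = 4. Limit = 4.

Final answer: 4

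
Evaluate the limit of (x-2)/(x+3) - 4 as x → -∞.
Evaluate the dominant behaviour as x → -∞; each term tends to a finite value or vanishes.
Limit = -3.

Final answer: -3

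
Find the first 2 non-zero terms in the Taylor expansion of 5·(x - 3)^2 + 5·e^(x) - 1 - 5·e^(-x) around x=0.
44 - 20·x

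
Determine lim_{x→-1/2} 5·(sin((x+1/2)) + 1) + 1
Direct substitution at x = -1/2 gives 6.

Final answer: 6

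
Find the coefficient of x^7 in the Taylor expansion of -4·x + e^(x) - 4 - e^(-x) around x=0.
Expand to order 7: -4·x + e^(x) - 4 - e^(-x) = x^7/2520 + x^5/60 + x^3/3 - 2·x - 4 + O(x^8).
The coefficient of x^7 is 1/2520.

Final answer: 1/2520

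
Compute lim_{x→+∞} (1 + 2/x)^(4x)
As x → +∞: write (1 + 2/x)^(4x) = ((1 + 2/x)^x)^4 → (e^2)^4 = e^8.
Limit = e^(8).

Final answer: e^(8)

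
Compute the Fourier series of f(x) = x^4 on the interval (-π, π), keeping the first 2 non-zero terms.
(48 - 8·π^2)·cos(x) + π^4/5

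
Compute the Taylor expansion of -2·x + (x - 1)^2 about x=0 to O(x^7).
x^2 - 4·x + 1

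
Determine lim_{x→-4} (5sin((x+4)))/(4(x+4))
Both numerator and denominator → 0 as x → -4; this is a 0/0 indeterminate form.
Expand each to leading order near x = -4: numerator ~ 5·(x + 4), denominator ~ 4·(x + 4).
The limit of the ratio is 5/4.

Final answer: 5/4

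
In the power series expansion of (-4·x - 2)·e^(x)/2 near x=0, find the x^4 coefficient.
Expand to order 4: (-4·x - 2)·e^(x)/2 = -3·x^4/8 - 7·x^3/6 - 5·x^2/2 - 3·x - 1 + O(x^5).
The coefficient of x^4 is -3/8.

Final answer: -3/8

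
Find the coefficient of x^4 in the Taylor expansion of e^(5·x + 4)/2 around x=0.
Expand to order 4: e^(5·x + 4)/2 = 625·x^4·e^(4)/48 + 125·x^3·e^(4)/12 + 25·x^2·e^(4)/4 + 5·x·e^(4)/2 + e^(4)/2 + O(x^5).
The coefficient of x^4 is 625·e^(4)/48.

Final answer: 625·e^(4)/48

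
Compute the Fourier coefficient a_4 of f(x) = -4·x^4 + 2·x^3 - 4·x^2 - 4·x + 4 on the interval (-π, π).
a_4 = (1/π) ∫_{-π}^{π} f(x)·cos(4x) dx.
Evaluate the integral (use parity and integration by parts as needed): a_4 = -2·π^2 - 1/4.

Final answer: -2·π^2 - 1/4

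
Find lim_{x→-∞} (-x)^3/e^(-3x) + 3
The quotient is an ∞/∞ indeterminate form as x → -∞.
Compare growth rates of the dominant terms (exponentials ≫ polynomials ≫ logarithms), or apply L'Hôpital's rule; the quotient → 0.
Adding the constant: 0 + 3 = 3. Limit = 3.

Final answer: 3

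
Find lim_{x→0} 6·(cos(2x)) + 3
Direct substitution at x = 0 gives 9.

Final answer: 9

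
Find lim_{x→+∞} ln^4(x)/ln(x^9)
This is an ∞/∞ indeterminate form as x → +∞.
Write ln(x^9) = 9·ln(x), reducing the quotient to ln^3(x)/9 → ∞.
Limit = ∞.

Final answer: ∞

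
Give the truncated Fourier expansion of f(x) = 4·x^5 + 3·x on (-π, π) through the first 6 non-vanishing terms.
(-160·π^2 + 8·π^4 + 966)·sin(x) + (-4·π^4 - 33 + 20·π^2)·sin(2·x) + (-160·π^2/27 + 482/81 + 8·π^4/3)·sin(3·x) + (-2·π^4 - 39/16 + 5·π^2/2)·sin(4·x) + (-32·π^2/25 + 942/625 + 8·π^4/5)·sin(5·x) + (-4·π^4/3 - 91/81 + 20·π^2/27)·sin(6·x)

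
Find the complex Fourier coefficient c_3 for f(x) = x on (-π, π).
Compute the real Fourier coefficients first: a_3 = 0, b_3 = 2/3.
Then c_3 = (a_3 − i·b_3)/2 = -i/3.

Final answer: -i/3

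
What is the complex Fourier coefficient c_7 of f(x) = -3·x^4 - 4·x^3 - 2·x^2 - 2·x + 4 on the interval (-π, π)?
Compute the real Fourier coefficients first: a_7 = 248/2401 + 24·π^2/49, b_7 = -8·π^2/7 - 148/343.
Then c_7 = (a_7 − i·b_7)/2 = 124/2401 + 12·π^2/49 + 74·i/343 + 4·i·π^2/7.

Final answer: 124/2401 + 12·π^2/49 + 74·i/343 + 4·i·π^2/7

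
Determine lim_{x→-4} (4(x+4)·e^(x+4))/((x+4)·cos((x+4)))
Both numerator and denominator → 0 as x → -4; this is a 0/0 indeterminate form.
Expand each to leading order near x = -4: numerator ~ 4·(x + 4), denominator ~ (x + 4).
The limit of the ratio is 4.

Final answer: 4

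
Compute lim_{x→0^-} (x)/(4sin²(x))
Both numerator and denominator → 0 as x → 0^-; this is a 0/0 indeterminate form.
Expand each to leading order near x = 0: numerator ~ x, denominator ~ 4·x^2.
The limit of the ratio is -∞.

Final answer: -∞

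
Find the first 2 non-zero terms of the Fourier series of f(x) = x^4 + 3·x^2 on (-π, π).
(36 - 8·π^2)·cos(x) + π^2 + π^4/5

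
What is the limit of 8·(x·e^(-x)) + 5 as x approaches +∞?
Evaluate the dominant behaviour as x → +∞; each term tends to a finite value or vanishes.
Limit = 5.

Final answer: 5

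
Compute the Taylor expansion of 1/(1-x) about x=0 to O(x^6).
x^5 + x^4 + x^3 + x^2 + x + 1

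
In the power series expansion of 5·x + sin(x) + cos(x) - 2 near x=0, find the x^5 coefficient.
Expand to order 5: 5·x + sin(x) + cos(x) - 2 = x^5/120 + x^4/24 - x^3/6 - x^2/2 + 6·x - 1 + O(x^6).
The coefficient of x^5 is 1/120.

Final answer: 1/120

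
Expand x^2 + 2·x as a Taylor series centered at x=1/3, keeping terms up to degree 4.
7/9 + 8·(x - 1/3)/3 + (x - 1/3)^2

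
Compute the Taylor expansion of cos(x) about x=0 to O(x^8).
-x^6/720 + x^4/24 - x^2/2 + 1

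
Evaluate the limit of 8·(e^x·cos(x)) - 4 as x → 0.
Direct substitution at x = 0 gives 4.

Final answer: 4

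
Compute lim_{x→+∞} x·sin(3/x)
As x → +∞: let u = 3/x → 0⁺; then x·sin(3/x) = 3·sin(u)/u → 3·1 = 3.
Limit = 3.

Final answer: 3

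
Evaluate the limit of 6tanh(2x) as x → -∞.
Evaluate the dominant behaviour as x → -∞; each term tends to a finite value or vanishes.
Limit = -6.

Final answer: -6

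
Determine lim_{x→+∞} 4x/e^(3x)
This is an ∞/∞ indeterminate form as x → +∞.
The exponential denominator e^(3x) dominates the polynomial numerator (e^x ≫ x as x → ∞), so the quotient → 0.
Limit = 0.

Final answer: 0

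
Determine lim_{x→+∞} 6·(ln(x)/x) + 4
Evaluate the dominant behaviour as x → +∞; each term tends to a finite value or vanishes.
Limit = 4.

Final answer: 4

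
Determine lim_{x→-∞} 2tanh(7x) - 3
Evaluate the dominant behaviour as x → -∞; each term tends to a finite value or vanishes.
Limit = -5.

Final answer: -5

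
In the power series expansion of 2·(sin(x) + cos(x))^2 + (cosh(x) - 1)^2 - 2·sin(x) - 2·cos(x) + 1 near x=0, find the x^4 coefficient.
Expand to order 4: 2·(sin(x) + cos(x))^2 + (cosh(x) - 1)^2 - 2·sin(x) - 2·cos(x) + 1 = x^4/6 - 7·x^3/3 + x^2 + 2·x + 1 + O(x^5).
The coefficient of x^4 is 1/6.

Final answer: 1/6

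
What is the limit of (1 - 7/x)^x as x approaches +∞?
As x → +∞: this is the defining limit (1 - 7/x)^x → e^(-7).
Limit = e^(-7).

Final answer: e^(-7)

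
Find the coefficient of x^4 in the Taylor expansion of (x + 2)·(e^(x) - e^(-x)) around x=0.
Expand to order 4: (x + 2)·(e^(x) - e^(-x)) = x^4/3 + 2·x^3/3 + 2·x^2 + 4·x + O(x^5).
The coefficient of x^4 is 1/3.

Final answer: 1/3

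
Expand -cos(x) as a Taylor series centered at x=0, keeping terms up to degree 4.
-x^4/24 + x^2/2 - 1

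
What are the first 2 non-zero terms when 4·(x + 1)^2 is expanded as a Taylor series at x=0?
8·x + 4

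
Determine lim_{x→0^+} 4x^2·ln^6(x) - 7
The product is a 0·∞ indeterminate form at x → 0⁺.
Rewrite the product as 4·ln^6(x) / x^(-2) and apply L'Hôpital, or use the standard hierarchy x^(-2) ≫ |ln x|^6 as x → 0⁺.
The indeterminate product → 0, so the limit = -7.

Final answer: -7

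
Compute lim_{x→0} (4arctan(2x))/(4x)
Both numerator and denominator → 0 as x → 0; this is a 0/0 indeterminate form.
Expand each to leading order near x = 0: numerator ~ 8·x, denominator ~ 4·x.
The limit of the ratio is 2.

Final answer: 2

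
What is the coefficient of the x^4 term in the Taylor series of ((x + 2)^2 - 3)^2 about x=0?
Expand to order 4: ((x + 2)^2 - 3)^2 = x^4 + 8·x^3 + 18·x^2 + 8·x + 1 + O(x^5).
The coefficient of x^4 is 1.

Final answer: 1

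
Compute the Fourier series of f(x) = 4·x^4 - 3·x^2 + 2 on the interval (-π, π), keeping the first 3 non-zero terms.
(204 - 32·π^2)·cos(x) + (-15 + 8·π^2)·cos(2·x) - π^2 + 2 + 4·π^4/5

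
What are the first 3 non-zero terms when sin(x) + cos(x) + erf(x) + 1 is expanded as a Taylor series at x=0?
-x^2/2 + x·(1 + 2/√(π)) + 2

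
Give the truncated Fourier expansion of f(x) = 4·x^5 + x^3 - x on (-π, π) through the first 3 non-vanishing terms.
(-158·π^2 + 8·π^4 + 946)·sin(x) + (-4·π^4 - 55/2 + 19·π^2)·sin(2·x) + (-142·π^2/27 + 230/81 + 8·π^4/3)·sin(3·x)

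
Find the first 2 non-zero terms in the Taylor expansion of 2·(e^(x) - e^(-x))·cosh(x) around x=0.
8·x^3/3 + 4·x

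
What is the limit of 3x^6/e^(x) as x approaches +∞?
This is an ∞/∞ indeterminate form as x → +∞.
The exponential denominator e^(x) dominates the polynomial numerator (e^x ≫ x^6 as x → ∞), so the quotient → 0.
Limit = 0.

Final answer: 0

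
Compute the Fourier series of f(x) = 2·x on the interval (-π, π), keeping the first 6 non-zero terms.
4·sin(x) - 2·sin(2·x) + 4·sin(3·x)/3 - sin(4·x) + 4·sin(5·x)/5 - 2·sin(6·x)/3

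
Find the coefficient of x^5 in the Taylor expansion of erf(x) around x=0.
Expand to order 5: erf(x) = x^5/(5·√(π)) - 2·x^3/(3·√(π)) + 2·x/√(π) + O(x^6).
The coefficient of x^5 is 1/(5·√(π)).

Final answer: 1/(5·√(π))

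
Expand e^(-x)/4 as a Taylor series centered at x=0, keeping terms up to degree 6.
x^6/2880 - x^5/480 + x^4/96 - x^3/24 + x^2/8 - x/4 + 1/4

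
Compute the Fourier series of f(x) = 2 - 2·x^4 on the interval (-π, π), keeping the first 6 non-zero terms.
(-96 + 16·π^2)·cos(x) + (6 - 4·π^2)·cos(2·x) + (-32/27 + 16·π^2/9)·cos(3·x) + (3/8 - π^2)·cos(4·x) + (-96/625 + 16·π^2/25)·cos(5·x) - 2·π^4/5 + 2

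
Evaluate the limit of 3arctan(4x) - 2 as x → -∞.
Evaluate the dominant behaviour as x → -∞; each term tends to a finite value or vanishes.
Limit = -3·π/2 - 2.

Final answer: -3·π/2 - 2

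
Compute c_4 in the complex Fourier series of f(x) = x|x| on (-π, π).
Compute the real Fourier coefficients first: a_4 = 0, b_4 = -π/2.
Then c_4 = (a_4 − i·b_4)/2 = i·π/4.

Final answer: i·π/4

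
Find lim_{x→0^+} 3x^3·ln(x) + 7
The product is a 0·∞ indeterminate form at x → 0⁺.
Rewrite the product as 3·ln(x) / x^(-3) and apply L'Hôpital, or use the standard hierarchy x^(-3) ≫ |ln x| as x → 0⁺.
The indeterminate product → 0, so the limit = 7.

Final answer: 7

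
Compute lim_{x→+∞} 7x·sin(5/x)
As x → +∞: let u = 5/x → 0⁺; then 7·x·sin(5/x) = 7·5·sin(u)/u → 7·5·1 = 35.
Limit = 35.

Final answer: 35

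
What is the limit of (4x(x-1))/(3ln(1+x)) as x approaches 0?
Both numerator and denominator → 0 as x → 0; this is a 0/0 indeterminate form.
Expand each to leading order near x = 0: numerator ~ -4·x, denominator ~ 3·x.
The limit of the ratio is -4/3.

Final answer: -4/3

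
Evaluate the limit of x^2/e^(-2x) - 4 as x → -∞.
The quotient is an ∞/∞ indeterminate form as x → -∞.
Compare growth rates of the dominant terms (exponentials ≫ polynomials ≫ logarithms), or apply L'Hôpital's rule; the quotient → 0.
Adding the constant: 0 - 4 = -4. Limit = -4.

Final answer: -4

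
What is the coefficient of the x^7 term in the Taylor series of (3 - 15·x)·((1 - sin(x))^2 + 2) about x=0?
Expand to order 7: (3 - 15·x)·((1 - sin(x))^2 + 2) = -559·x^7/840 + 23·x^6/60 + 99·x^5/20 - 6·x^4 - 14·x^3 + 33·x^2 - 51·x + 9 + O(x^8).
The coefficient of x^7 is -559/840.

Final answer: -559/840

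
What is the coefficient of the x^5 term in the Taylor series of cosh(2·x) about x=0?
Expand to order 5: cosh(2·x) = 2·x^4/3 + 2·x^2 + 1 + O(x^6).
The coefficient of x^5 is 0.

Final answer: 0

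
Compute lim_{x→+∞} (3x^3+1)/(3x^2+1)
This is an ∞/∞ indeterminate form as x → +∞.
Divide numerator and denominator by x^3 and let the lower-order terms vanish; the numerator's degree 3 exceeds the denominator's degree 2, so the quotient diverges.
Limit = ∞.

Final answer: ∞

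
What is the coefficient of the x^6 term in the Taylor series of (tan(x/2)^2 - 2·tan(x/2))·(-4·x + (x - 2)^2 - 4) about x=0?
Expand to order 6: (tan(x/2)^2 - 2·tan(x/2))·(-4·x + (x - 2)^2 - 4) = 13·x^6/120 - 5·x^5/12 + 11·x^4/12 - 3·x^3 + 8·x^2 + O(x^7).
The coefficient of x^6 is 13/120.

Final answer: 13/120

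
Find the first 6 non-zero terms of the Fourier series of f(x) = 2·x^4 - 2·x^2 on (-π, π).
(104 - 16·π^2)·cos(x) + (-8 + 4·π^2)·cos(2·x) + (56/27 - 16·π^2/9)·cos(3·x) + (-7/8 + π^2)·cos(4·x) + (296/625 - 16·π^2/25)·cos(5·x) - 2·π^2/3 + 2·π^4/5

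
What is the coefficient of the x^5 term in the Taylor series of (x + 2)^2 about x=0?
Expand to order 5: (x + 2)^2 = x^2 + 4·x + 4 + O(x^6).
The coefficient of x^5 is 0.

Final answer: 0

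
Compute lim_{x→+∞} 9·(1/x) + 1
Evaluate the dominant behaviour as x → +∞; each term tends to a finite value or vanishes.
Limit = 1.

Final answer: 1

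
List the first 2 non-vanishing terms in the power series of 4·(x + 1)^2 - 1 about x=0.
8·x + 3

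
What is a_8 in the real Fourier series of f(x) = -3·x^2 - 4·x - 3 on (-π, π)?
a_8 = (1/π) ∫_{-π}^{π} f(x)·cos(8x) dx.
Evaluate the integral (use parity and integration by parts as needed): a_8 = -3/16.

Final answer: -3/16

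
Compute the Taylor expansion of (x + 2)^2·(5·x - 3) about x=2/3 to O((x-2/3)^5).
64/27 + 112·(x - 2/3)/3 + 27·(x - 2/3)^2 + 5·(x - 2/3)^3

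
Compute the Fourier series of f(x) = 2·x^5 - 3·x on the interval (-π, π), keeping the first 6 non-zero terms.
(-80·π^2 + 4·π^4 + 474)·sin(x) + (-2·π^4 - 12 + 10·π^2)·sin(2·x) + (-80·π^2/27 - 2/81 + 4·π^4/3)·sin(3·x) + (-π^4 + 33/32 + 5·π^2/4)·sin(4·x) + (-16·π^2/25 - 654/625 + 4·π^4/5)·sin(5·x) + (-2·π^4/3 + 76/81 + 10·π^2/27)·sin(6·x)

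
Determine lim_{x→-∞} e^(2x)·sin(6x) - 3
Evaluate the dominant behaviour as x → -∞; each term tends to a finite value or vanishes.
Limit = -3.

Final answer: -3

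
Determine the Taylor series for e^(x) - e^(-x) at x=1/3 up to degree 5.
(-1 + e^(2/3))·e^(-1/3) + (1 + e^(2/3))·e^(-1/3)·(x - 1/3) + (-1 + e^(2/3))·e^(-1/3)·(x - 1/3)^2/2 + (1 + e^(2/3))·e^(-1/3)·(x - 1/3)^3/6 + (-1 + e^(2/3))·e^(-1/3)·(x - 1/3)^4/24 + (1 + e^(2/3))·e^(-1/3)·(x - 1/3)^5/120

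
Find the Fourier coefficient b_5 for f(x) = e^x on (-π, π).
b_5 = (1/π) ∫_{-π}^{π} f(x)·sin(5x) dx.
Evaluate the integral (use parity and integration by parts as needed): b_5 = (-5 + 5·e^(2·π))·e^(-π)/(26·π).

Final answer: (-5 + 5·e^(2·π))·e^(-π)/(26·π)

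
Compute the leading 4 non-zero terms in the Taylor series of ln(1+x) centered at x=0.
-x^4/4 + x^3/3 - x^2/2 + x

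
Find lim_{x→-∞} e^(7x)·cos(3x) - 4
Evaluate the dominant behaviour as x → -∞; each term tends to a finite value or vanishes.
Limit = -4.

Final answer: -4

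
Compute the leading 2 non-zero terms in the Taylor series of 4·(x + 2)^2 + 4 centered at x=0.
16·x + 20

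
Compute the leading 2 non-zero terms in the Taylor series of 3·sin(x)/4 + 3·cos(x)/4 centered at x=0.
3·x/4 + 3/4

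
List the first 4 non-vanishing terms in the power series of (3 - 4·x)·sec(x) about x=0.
-2·x^3 + 3·x^2/2 - 4·x + 3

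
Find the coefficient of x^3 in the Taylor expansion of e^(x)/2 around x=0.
Expand to order 3: e^(x)/2 = x^3/12 + x^2/4 + x/2 + 1/2 + O(x^4).
The coefficient of x^3 is 1/12.

Final answer: 1/12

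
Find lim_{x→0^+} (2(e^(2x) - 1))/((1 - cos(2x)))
Both numerator and denominator → 0 as x → 0^+; this is a 0/0 indeterminate form.
Expand each to leading order near x = 0: numerator ~ 4·x, denominator ~ 2·x^2.
The limit of the ratio is ∞.

Final answer: ∞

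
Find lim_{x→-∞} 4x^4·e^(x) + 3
The product is a 0·∞ indeterminate form at x → -∞.
Rewrite the product as 4x^4 / e^(-x) (an ∞/∞ form) and apply L'Hôpital, or use the standard hierarchy e^(|x|) ≫ |x^4| as x → -∞.
The indeterminate product → 0, so the limit = 3.

Final answer: 3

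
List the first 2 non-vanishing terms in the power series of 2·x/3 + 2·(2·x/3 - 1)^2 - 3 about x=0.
-2·x - 1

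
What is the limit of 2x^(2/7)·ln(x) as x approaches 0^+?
This is a 0·∞ indeterminate form at x → 0⁺.
Rewrite the product as 2·ln(x) / x^(-2/7) and apply L'Hôpital, or use the standard hierarchy x^(-2/7) ≫ |ln x| as x → 0⁺.
The indeterminate product → 0, so the limit = 0.

Final answer: 0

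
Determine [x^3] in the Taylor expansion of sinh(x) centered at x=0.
Expand to order 3: sinh(x) = x^3/6 + x + O(x^4).
The coefficient of x^3 is 1/6.

Final answer: 1/6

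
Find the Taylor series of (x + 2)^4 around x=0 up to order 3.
8·x^3 + 24·x^2 + 32·x + 16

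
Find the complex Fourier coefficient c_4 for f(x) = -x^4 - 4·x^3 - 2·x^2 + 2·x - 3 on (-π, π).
Compute the real Fourier coefficients first: a_4 = -π^2/2 - 5/16, b_4 = -7/4 + 2·π^2.
Then c_4 = (a_4 − i·b_4)/2 = -π^2/4 - 5/32 - i·π^2 + 7·i/8.

Final answer: -π^2/4 - 5/32 - i·π^2 + 7·i/8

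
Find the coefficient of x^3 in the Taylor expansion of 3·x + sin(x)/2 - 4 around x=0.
Expand to order 3: 3·x + sin(x)/2 - 4 = -x^3/12 + 7·x/2 - 4 + O(x^4).
The coefficient of x^3 is -1/12.

Final answer: -1/12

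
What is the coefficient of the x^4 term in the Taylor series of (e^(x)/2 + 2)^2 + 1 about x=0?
Expand to order 4: (e^(x)/2 + 2)^2 + 1 = x^4/4 + 2·x^3/3 + 3·x^2/2 + 5·x/2 + 29/4 + O(x^5).
The coefficient of x^4 is 1/4.

Final answer: 1/4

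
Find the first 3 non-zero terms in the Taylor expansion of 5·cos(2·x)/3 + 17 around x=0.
10·x^4/9 - 10·x^2/3 + 56/3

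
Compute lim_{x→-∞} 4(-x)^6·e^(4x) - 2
The product is a 0·∞ indeterminate form at x → -∞.
Rewrite the product as 4(-x)^6 / e^(-4x) (an ∞/∞ form) and apply L'Hôpital, or use the standard hierarchy e^(4|x|) ≫ |(-x)^6| as x → -∞.
The indeterminate product → 0, so the limit = -2.

Final answer: -2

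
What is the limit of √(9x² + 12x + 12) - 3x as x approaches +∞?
As x → +∞: multiply by the conjugate to get (12x+12)/(√(9x²+12x+12)+3x); the denominator ~ 6x, so the limit is 12/6 = 2.
Limit = 2.

Final answer: 2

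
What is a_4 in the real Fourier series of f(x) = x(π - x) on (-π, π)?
a_4 = (1/π) ∫_{-π}^{π} f(x)·cos(4x) dx.
Evaluate the integral (use parity and integration by parts as needed): a_4 = -1/4.

Final answer: -1/4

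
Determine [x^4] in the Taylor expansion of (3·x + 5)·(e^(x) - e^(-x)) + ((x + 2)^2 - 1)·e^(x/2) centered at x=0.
Expand to order 4: (3·x + 5)·(e^(x) - e^(-x)) + ((x + 2)^2 - 1)·e^(x/2) = 467·x^4/384 + 131·x^3/48 + 75·x^2/8 + 31·x/2 + 3 + O(x^5).
The coefficient of x^4 is 467/384.

Final answer: 467/384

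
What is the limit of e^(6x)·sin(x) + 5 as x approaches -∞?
Evaluate the dominant behaviour as x → -∞; each term tends to a finite value or vanishes.
Limit = 5.

Final answer: 5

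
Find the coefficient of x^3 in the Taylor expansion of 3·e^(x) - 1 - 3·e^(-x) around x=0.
Expand to order 3: 3·e^(x) - 1 - 3·e^(-x) = x^3 + 6·x - 1 + O(x^4).
The coefficient of x^3 is 1.

Final answer: 1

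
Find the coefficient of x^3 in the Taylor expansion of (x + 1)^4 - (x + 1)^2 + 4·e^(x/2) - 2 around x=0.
Expand to order 3: (x + 1)^4 - (x + 1)^2 + 4·e^(x/2) - 2 = 49·x^3/12 + 11·x^2/2 + 4·x + 2 + O(x^4).
The coefficient of x^3 is 49/12.

Final answer: 49/12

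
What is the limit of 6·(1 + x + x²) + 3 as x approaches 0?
Direct substitution at x = 0 gives 9.

Final answer: 9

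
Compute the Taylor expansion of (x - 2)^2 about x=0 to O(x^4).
x^2 - 4·x + 4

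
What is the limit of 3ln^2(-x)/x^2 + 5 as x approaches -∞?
The quotient is an ∞/∞ indeterminate form as x → -∞.
Compare growth rates of the dominant terms (exponentials ≫ polynomials ≫ logarithms), or apply L'Hôpital's rule; the quotient → 0.
Adding the constant: 0 + 5 = 5. Limit = 5.

Final answer: 5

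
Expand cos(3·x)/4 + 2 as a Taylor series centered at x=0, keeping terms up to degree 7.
-81·x^6/320 + 27·x^4/32 - 9·x^2/8 + 9/4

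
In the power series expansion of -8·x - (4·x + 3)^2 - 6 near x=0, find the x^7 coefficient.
Expand to order 7: -8·x - (4·x + 3)^2 - 6 = -16·x^2 - 32·x - 15 + O(x^8).
The coefficient of x^7 is 0.

Final answer: 0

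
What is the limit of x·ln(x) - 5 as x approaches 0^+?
The product is a 0·∞ indeterminate form at x → 0⁺.
Rewrite the product as ln(x) / x^(-1) and apply L'Hôpital, or use the standard hierarchy x^(-1) ≫ |ln x| as x → 0⁺.
The indeterminate product → 0, so the limit = -5.

Final answer: -5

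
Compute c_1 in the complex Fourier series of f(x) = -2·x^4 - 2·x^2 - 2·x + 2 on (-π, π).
Compute the real Fourier coefficients first: a_1 = -88 + 16·π^2, b_1 = -4.
Then c_1 = (a_1 − i·b_1)/2 = -44 + 8·π^2 + 2·i.

Final answer: -44 + 8·π^2 + 2·i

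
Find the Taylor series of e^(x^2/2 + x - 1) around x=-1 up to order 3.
e^(-3/2) + e^(-3/2)·(x + 1)^2/2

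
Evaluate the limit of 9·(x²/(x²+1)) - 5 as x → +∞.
Evaluate the dominant behaviour as x → +∞; each term tends to a finite value or vanishes.
Limit = 4.

Final answer: 4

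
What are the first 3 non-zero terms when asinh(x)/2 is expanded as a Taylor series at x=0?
3·x^5/80 - x^3/12 + x/2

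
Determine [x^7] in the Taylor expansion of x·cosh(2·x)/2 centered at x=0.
Expand to order 7: x·cosh(2·x)/2 = 2·x^7/45 + x^5/3 + x^3 + x/2 + O(x^8).
The coefficient of x^7 is 2/45.

Final answer: 2/45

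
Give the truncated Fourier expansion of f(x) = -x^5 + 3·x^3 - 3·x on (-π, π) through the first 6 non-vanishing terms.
(-282 - 2·π^4 + 46·π^2)·sin(x) + (-8·π^2 + 15 + π^4)·sin(2·x) + (-2·π^4/3 - 350/81 + 94·π^2/27)·sin(3·x) + (-17·π^2/8 + 147/64 + π^4/2)·sin(4·x) + (-2·π^4/5 - 978/625 + 38·π^2/25)·sin(5·x) + (-32·π^2/27 + 97/81 + π^4/3)·sin(6·x)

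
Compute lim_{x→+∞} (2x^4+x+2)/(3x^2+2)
This is an ∞/∞ indeterminate form as x → +∞.
Divide numerator and denominator by x^4 and let the lower-order terms vanish; the numerator's degree 4 exceeds the denominator's degree 2, so the quotient diverges.
Limit = ∞.

Final answer: ∞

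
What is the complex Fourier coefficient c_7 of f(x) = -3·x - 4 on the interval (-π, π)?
Compute the real Fourier coefficients first: a_7 = 0, b_7 = -6/7.
Then c_7 = (a_7 − i·b_7)/2 = 3·i/7.

Final answer: 3·i/7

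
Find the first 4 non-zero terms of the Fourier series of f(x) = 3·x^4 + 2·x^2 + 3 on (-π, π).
(136 - 24·π^2)·cos(x) + (-7 + 6·π^2)·cos(2·x) + (8/9 - 8·π^2/3)·cos(3·x) + 3 + 2·π^2/3 + 3·π^4/5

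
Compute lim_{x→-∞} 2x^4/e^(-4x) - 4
The quotient is an ∞/∞ indeterminate form as x → -∞.
Compare growth rates of the dominant terms (exponentials ≫ polynomials ≫ logarithms), or apply L'Hôpital's rule; the quotient → 0.
Adding the constant: 0 - 4 = -4. Limit = -4.

Final answer: -4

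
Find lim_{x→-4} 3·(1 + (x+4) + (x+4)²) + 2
Direct substitution at x = -4 gives 5.

Final answer: 5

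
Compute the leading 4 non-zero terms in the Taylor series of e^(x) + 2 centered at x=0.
x^3/6 + x^2/2 + x + 3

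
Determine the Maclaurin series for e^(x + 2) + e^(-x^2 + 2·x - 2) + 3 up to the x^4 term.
x^4·(-5·e^(-2)/6 + e^(2)/24) + x^3·(-2·e^(-2)/3 + e^(2)/6) + x^2·(e^(-2) + e^(2)/2) + x·(2·e^(-2) + e^(2)) + e^(-2) + 3 + e^(2)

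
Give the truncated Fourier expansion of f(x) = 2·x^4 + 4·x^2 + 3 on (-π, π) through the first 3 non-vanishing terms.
(80 - 16·π^2)·cos(x) + (-2 + 4·π^2)·cos(2·x) + 3 + 4·π^2/3 + 2·π^4/5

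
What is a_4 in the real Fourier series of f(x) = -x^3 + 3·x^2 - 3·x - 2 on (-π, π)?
a_4 = (1/π) ∫_{-π}^{π} f(x)·cos(4x) dx.
Evaluate the integral (use parity and integration by parts as needed): a_4 = 3/4.

Final answer: 3/4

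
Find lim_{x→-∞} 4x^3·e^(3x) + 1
The product is a 0·∞ indeterminate form at x → -∞.
Rewrite the product as 4x^3 / e^(-3x) (an ∞/∞ form) and apply L'Hôpital, or use the standard hierarchy e^(3|x|) ≫ |x^3| as x → -∞.
The indeterminate product → 0, so the limit = 1.

Final answer: 1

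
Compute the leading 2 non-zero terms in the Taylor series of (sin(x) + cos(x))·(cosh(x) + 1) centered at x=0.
2·x + 2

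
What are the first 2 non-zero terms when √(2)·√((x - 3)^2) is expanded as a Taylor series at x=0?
-√(2)·x + 3·√(2)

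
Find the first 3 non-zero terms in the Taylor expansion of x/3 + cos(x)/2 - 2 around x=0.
-x^2/4 + x/3 - 3/2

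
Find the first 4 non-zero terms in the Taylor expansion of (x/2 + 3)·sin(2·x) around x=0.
-2·x^4/3 - 4·x^3 + x^2 + 6·x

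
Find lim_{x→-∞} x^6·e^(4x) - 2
The product is a 0·∞ indeterminate form at x → -∞.
Rewrite the product as x^6 / e^(-4x) (an ∞/∞ form) and apply L'Hôpital, or use the standard hierarchy e^(4|x|) ≫ |x^6| as x → -∞.
The indeterminate product → 0, so the limit = -2.

Final answer: -2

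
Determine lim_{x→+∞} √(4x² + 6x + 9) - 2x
As x → +∞: multiply by the conjugate to get (6x+9)/(√(4x²+6x+9)+2x); the denominator ~ 4x, so the limit is 6/4 = 3/2.
Limit = 3/2.

Final answer: 3/2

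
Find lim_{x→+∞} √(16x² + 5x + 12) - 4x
As x → +∞: multiply by the conjugate to get (5x+12)/(√(16x²+5x+12)+4x); the denominator ~ 8x, so the limit is 5/8.
Limit = 5/8.

Final answer: 5/8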